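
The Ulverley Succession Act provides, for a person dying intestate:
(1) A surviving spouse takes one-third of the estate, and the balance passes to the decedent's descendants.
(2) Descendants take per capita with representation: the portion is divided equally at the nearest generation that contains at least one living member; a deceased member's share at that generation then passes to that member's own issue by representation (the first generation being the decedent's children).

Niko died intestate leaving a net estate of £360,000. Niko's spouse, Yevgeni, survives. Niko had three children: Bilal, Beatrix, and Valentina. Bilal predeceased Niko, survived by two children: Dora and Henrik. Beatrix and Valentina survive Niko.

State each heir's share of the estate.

Yevgeni: £120,000; Dora: £40,000; Henrik: £40,000; Beatrix: £80,000; Valentina: £80,000

Yevgeni takes one-third of £360,000 = £120,000. The remaining £240,000 passes to the descendants.
The descendants' portion (£240,000) is divided into 3 shares of £80,000: Beatrix and Valentina each take £80,000; Bilal's £80,000 share passes to Bilal's issue.
Bilal's share (£80,000) is divided into 2 shares of £40,000: Dora and Henrik each take £40,000.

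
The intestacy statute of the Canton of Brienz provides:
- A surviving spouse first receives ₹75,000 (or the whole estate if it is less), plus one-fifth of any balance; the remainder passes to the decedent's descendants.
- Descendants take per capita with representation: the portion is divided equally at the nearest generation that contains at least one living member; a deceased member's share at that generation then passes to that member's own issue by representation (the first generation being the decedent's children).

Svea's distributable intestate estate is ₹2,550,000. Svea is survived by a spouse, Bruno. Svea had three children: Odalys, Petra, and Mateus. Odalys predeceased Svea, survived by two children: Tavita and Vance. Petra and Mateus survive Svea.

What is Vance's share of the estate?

Vance receives ₹330,000.

Bruno first takes ₹75,000, leaving a balance of ₹2,475,000. Bruno then takes one-fifth of the balance (₹495,000), for a total of ₹570,000. The remaining ₹1,980,000 passes to the descendants.
The descendants' portion (₹1,980,000) is divided into 3 shares of ₹660,000: Petra and Mateus each take ₹660,000; Odalys's ₹660,000 share passes to Odalys's issue.
Odalys's share (₹660,000) is divided into 2 shares of ₹330,000: Tavita and Vance each take ₹330,000.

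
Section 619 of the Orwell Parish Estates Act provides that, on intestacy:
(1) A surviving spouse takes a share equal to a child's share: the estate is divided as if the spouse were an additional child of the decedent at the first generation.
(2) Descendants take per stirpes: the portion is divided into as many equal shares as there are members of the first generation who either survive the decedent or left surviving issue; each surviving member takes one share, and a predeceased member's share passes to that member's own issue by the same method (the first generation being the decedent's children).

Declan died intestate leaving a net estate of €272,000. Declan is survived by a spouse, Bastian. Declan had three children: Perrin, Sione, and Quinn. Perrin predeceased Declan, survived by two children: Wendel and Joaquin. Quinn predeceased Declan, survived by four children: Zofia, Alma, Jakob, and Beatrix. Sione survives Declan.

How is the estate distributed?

The spouse counts as an additional share at the children's level, so there are 4 primary shares of €68,000. Bastian takes one such share (€68,000).
The children's combined portion (€204,000) is divided into 3 shares of €68,000: Sione takes €68,000; Perrin's €68,000 share passes to Perrin's issue; Quinn's €68,000 share passes to Quinn's issue.
Perrin's share (€68,000) is divided into 2 shares of €34,000: Wendel and Joaquin each take €34,000.
Quinn's share (€68,000) is divided into 4 shares of €17,000: Zofia, Alma, Jakob, and Beatrix each take €17,000.

Bastian: €68,000; Wendel: €34,000; Joaquin: €34,000; Sione: €68,000; Zofia: €17,000; Alma: €17,000; Jakob: €17,000; Beatrix: €17,000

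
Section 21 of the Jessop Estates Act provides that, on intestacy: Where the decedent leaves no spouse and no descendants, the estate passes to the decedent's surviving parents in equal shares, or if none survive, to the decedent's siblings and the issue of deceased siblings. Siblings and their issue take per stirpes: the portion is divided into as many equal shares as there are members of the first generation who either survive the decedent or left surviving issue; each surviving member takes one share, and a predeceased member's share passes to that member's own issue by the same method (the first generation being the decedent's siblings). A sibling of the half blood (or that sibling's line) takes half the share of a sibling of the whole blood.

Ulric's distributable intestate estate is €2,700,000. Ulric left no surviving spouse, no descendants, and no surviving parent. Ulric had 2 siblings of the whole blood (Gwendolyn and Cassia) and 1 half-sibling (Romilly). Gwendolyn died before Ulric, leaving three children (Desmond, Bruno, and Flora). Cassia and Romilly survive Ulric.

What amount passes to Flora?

Flora receives €360,000.

The entire €2,700,000 passes to the siblings and their issue.
Counting each half-blood sibling's line as half a unit, there are 5/2 units in €2,700,000, so one unit is €1,080,000. Whole-blood lines (Gwendolyn and Cassia) take €1,080,000 each; half-blood lines (Romilly) take €540,000 each.
Gwendolyn's share (€1,080,000) is divided into 3 shares of €360,000: Desmond, Bruno, and Flora each take €360,000.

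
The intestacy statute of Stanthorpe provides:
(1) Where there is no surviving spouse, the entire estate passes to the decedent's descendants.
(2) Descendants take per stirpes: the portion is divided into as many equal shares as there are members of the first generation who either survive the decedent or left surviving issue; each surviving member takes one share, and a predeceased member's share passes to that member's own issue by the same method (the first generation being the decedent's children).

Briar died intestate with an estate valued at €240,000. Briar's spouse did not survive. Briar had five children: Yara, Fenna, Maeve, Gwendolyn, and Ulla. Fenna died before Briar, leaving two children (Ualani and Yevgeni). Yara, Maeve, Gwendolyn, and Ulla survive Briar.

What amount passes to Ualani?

Ualani receives €24,000.

The entire €240,000 passes to the descendants.
That amount (€240,000) is divided into 5 shares of €48,000: Yara, Maeve, Gwendolyn, and Ulla each take €48,000; Fenna's €48,000 share passes to Fenna's issue.
Fenna's share (€48,000) is divided into 2 shares of €24,000: Ualani and Yevgeni each take €24,000.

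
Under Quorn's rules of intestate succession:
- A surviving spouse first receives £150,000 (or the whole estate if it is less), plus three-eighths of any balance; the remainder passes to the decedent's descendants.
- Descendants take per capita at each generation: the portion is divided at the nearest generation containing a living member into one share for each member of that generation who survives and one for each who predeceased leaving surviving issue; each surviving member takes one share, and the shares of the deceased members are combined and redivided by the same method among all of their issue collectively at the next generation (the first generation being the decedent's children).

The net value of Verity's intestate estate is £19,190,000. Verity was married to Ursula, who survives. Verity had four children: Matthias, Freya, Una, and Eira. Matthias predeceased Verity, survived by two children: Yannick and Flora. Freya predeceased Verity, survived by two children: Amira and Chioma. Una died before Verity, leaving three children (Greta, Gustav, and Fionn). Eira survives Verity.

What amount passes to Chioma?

Ursula first takes £150,000, leaving a balance of £19,040,000. Ursula then takes three-eighths of the balance (£7,140,000), for a total of £7,290,000. The remaining £11,900,000 passes to the descendants.
The descendants' portion (£11,900,000) is divided at the children's generation into 4 shares of £2,975,000. Eira takes £2,975,000. The 3 shares of the deceased (Matthias, Freya, and Una) are combined into a pool of £8,925,000.
That pool (£8,925,000) is divided at the grandchildren's generation equally among Yannick, Flora, Amira, Chioma, Greta, Gustav, and Fionn: £1,275,000 each.

Chioma receives £1,275,000.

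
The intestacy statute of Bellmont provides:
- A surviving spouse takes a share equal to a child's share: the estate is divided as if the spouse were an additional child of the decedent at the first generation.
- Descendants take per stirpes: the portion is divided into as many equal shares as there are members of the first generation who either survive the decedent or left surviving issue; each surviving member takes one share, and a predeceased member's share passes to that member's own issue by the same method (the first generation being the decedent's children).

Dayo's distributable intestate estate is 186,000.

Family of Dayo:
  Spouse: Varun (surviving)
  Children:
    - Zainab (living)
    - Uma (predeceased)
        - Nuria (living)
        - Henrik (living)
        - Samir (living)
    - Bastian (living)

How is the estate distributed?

The spouse counts as an additional share at the children's level, so there are 4 primary shares of 46,500. Varun takes one such share (46,500).
The children's combined portion (139,500) is divided into 3 shares of 46,500: Zainab and Bastian each take 46,500; Uma's 46,500 share passes to Uma's issue.
Uma's share (46,500) is divided into 3 shares of 15,500: Nuria, Henrik, and Samir each take 15,500.

Varun: 46,500; Zainab: 46,500; Nuria: 15,500; Henrik: 15,500; Samir: 15,500; Bastian: 46,500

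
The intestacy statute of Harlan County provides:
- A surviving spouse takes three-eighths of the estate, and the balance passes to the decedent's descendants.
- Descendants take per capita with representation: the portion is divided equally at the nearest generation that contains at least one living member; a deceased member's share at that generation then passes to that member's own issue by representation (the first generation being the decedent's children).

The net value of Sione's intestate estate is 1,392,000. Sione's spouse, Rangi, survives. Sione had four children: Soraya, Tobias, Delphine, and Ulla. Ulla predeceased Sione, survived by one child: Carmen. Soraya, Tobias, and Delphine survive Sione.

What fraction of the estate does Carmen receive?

Rangi takes three-eighths of 1,392,000 = 522,000. The remaining 870,000 passes to the descendants.
The descendants' portion (870,000) is divided into 4 shares of 217,500: Soraya, Tobias, and Delphine each take 217,500; Ulla's 217,500 share passes to Ulla's issue.
Ulla's share (217,500) passes entirely to Carmen.

Carmen receives 5/32 of the estate.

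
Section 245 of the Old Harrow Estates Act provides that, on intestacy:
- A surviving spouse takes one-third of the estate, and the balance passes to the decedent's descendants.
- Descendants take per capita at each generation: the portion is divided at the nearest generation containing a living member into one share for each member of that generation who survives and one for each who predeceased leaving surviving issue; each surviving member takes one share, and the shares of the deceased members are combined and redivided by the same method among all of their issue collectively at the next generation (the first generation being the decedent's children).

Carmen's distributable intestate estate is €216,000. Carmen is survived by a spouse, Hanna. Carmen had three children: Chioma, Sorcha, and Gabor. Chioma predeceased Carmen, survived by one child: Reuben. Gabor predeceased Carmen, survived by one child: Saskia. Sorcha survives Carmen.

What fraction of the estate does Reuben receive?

Reuben receives 2/9 of the estate.

Hanna takes one-third of €216,000 = €72,000. The remaining €144,000 passes to the descendants.
The descendants' portion (€144,000) is divided at the children's generation into 3 shares of €48,000. Sorcha takes €48,000. The 2 shares of the deceased (Chioma and Gabor) are combined into a pool of €96,000.
That pool (€96,000) is divided at the grandchildren's generation equally among Reuben and Saskia: €48,000 each.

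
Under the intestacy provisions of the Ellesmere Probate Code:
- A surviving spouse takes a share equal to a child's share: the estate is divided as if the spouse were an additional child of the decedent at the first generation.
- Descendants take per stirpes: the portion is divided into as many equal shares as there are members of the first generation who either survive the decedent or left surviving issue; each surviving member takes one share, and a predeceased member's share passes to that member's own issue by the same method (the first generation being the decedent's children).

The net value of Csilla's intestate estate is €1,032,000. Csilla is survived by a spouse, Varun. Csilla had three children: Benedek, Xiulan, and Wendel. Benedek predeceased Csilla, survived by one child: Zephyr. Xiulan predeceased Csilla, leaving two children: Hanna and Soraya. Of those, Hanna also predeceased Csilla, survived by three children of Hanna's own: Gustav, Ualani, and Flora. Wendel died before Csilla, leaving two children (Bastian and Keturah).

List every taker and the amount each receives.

Varun: €258,000; Zephyr: €258,000; Gustav: €43,000; Ualani: €43,000; Flora: €43,000; Soraya: €129,000; Bastian: €129,000; Keturah: €129,000

The spouse counts as an additional share at the children's level, so there are 4 primary shares of €258,000. Varun takes one such share (€258,000).
The children's combined portion (€774,000) is divided into 3 shares of €258,000: Benedek's €258,000 share passes to Benedek's issue; Xiulan's €258,000 share passes to Xiulan's issue; Wendel's €258,000 share passes to Wendel's issue.
Benedek's share (€258,000) passes entirely to Zephyr.
Xiulan's share (€258,000) is divided into 2 shares of €129,000: Soraya takes €129,000; Hanna's €129,000 share passes to Hanna's issue.
Hanna's share (€129,000) is divided into 3 shares of €43,000: Gustav, Ualani, and Flora each take €43,000.
Wendel's share (€258,000) is divided into 2 shares of €129,000: Bastian and Keturah each take €129,000.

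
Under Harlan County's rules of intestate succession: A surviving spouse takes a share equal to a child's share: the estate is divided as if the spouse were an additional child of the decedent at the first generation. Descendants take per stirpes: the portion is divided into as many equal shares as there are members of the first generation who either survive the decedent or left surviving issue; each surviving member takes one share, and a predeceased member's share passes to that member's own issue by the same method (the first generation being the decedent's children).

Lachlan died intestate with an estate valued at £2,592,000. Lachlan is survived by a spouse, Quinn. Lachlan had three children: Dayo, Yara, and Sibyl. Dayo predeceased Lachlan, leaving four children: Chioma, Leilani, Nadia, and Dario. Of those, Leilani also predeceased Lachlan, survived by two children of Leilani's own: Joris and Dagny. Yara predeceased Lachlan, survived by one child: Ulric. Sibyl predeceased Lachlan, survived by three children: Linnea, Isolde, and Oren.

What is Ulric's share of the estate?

The spouse counts as an additional share at the children's level, so there are 4 primary shares of £648,000. Quinn takes one such share (£648,000).
The children's combined portion (£1,944,000) is divided into 3 shares of £648,000: Dayo's £648,000 share passes to Dayo's issue; Yara's £648,000 share passes to Yara's issue; Sibyl's £648,000 share passes to Sibyl's issue.
Dayo's share (£648,000) is divided into 4 shares of £162,000: Chioma, Nadia, and Dario each take £162,000; Leilani's £162,000 share passes to Leilani's issue.
Leilani's share (£162,000) is divided into 2 shares of £81,000: Joris and Dagny each take £81,000.
Yara's share (£648,000) passes entirely to Ulric.
Sibyl's share (£648,000) is divided into 3 shares of £216,000: Linnea, Isolde, and Oren each take £216,000.

Ulric receives £648,000.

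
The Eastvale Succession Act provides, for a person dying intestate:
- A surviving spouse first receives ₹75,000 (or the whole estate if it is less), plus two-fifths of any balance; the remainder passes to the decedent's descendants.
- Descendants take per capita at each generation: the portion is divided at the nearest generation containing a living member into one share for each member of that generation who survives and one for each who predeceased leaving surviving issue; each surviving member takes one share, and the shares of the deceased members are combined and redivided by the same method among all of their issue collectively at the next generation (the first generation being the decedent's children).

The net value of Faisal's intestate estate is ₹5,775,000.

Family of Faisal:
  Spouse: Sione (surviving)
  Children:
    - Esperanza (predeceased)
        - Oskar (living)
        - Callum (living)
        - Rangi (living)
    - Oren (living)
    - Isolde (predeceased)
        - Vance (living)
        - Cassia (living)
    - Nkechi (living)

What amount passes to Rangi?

Sione first takes ₹75,000, leaving a balance of ₹5,700,000. Sione then takes two-fifths of the balance (₹2,280,000), for a total of ₹2,355,000. The remaining ₹3,420,000 passes to the descendants.
The descendants' portion (₹3,420,000) is divided at the children's generation into 4 shares of ₹855,000. Oren and Nkechi each take ₹855,000. The 2 shares of the deceased (Esperanza and Isolde) are combined into a pool of ₹1,710,000.
That pool (₹1,710,000) is divided at the grandchildren's generation equally among Oskar, Callum, Rangi, Vance, and Cassia: ₹342,000 each.

Rangi receives ₹342,000.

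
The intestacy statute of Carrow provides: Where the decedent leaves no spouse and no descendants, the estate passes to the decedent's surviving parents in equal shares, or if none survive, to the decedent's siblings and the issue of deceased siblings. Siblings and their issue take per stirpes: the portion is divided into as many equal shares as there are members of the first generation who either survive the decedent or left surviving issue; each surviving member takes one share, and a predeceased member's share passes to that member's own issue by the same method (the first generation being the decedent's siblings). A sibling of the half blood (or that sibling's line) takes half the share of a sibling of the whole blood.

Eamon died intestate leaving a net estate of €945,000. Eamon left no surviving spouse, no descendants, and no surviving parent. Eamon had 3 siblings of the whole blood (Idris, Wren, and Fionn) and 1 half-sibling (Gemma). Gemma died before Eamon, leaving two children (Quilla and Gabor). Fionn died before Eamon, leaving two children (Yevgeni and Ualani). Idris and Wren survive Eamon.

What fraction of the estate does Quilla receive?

Quilla receives 1/14 of the estate.

The entire €945,000 passes to the siblings and their issue.
Counting each half-blood sibling's line as half a unit, there are 7/2 units in €945,000, so one unit is €270,000. Whole-blood lines (Idris, Wren, and Fionn) take €270,000 each; half-blood lines (Gemma) take €135,000 each.
Gemma's share (€135,000) is divided into 2 shares of €67,500: Quilla and Gabor each take €67,500.
Fionn's share (€270,000) is divided into 2 shares of €135,000: Yevgeni and Ualani each take €135,000.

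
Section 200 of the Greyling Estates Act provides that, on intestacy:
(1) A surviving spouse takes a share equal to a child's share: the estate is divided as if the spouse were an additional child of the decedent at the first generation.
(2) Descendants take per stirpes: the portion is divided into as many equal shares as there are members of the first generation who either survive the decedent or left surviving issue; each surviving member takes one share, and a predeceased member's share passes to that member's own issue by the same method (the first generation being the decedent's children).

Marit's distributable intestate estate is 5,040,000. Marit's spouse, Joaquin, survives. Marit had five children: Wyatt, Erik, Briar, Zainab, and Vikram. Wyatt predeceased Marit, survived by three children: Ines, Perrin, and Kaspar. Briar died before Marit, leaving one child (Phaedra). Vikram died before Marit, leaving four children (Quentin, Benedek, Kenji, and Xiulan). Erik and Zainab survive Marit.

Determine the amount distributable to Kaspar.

The spouse counts as an additional share at the children's level, so there are 6 primary shares of 840,000. Joaquin takes one such share (840,000).
The children's combined portion (4,200,000) is divided into 5 shares of 840,000: Erik and Zainab each take 840,000; Wyatt's 840,000 share passes to Wyatt's issue; Briar's 840,000 share passes to Briar's issue; Vikram's 840,000 share passes to Vikram's issue.
Wyatt's share (840,000) is divided into 3 shares of 280,000: Ines, Perrin, and Kaspar each take 280,000.
Briar's share (840,000) passes entirely to Phaedra.
Vikram's share (840,000) is divided into 4 shares of 210,000: Quentin, Benedek, Kenji, and Xiulan each take 210,000.

Kaspar receives 280,000.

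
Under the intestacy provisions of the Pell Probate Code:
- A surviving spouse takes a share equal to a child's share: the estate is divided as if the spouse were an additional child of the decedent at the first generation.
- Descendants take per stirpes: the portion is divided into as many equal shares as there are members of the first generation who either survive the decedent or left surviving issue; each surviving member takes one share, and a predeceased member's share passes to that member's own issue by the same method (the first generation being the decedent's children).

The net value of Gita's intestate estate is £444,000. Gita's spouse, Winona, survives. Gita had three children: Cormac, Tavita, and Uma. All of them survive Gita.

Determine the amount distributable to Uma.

Uma receives £111,000.

The spouse counts as an additional share at the children's level, so there are 4 primary shares of £111,000. Winona takes one such share (£111,000).
The children's combined portion (£333,000) is divided into 3 shares of £111,000: Cormac, Tavita, and Uma each take £111,000.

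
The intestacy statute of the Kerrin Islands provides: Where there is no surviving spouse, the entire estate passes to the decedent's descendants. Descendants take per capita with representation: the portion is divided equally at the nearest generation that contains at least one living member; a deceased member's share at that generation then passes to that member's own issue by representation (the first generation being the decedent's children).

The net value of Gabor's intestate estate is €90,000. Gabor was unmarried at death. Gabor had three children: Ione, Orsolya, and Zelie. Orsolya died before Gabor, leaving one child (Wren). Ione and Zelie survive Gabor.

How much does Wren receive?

The entire €90,000 passes to the descendants.
That amount (€90,000) is divided into 3 shares of €30,000: Ione and Zelie each take €30,000; Orsolya's €30,000 share passes to Orsolya's issue.
Orsolya's share (€30,000) passes entirely to Wren.

Wren receives €30,000.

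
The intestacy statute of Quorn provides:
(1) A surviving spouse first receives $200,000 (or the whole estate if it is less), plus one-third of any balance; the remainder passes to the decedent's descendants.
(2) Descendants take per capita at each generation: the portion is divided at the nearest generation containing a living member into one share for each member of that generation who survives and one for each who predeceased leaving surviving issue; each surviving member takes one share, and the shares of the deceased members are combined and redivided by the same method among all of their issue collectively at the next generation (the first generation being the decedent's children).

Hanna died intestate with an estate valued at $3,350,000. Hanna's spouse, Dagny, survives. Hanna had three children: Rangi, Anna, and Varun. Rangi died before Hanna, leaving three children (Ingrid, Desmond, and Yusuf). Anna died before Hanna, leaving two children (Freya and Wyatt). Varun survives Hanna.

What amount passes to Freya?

Freya receives $280,000.

Dagny first takes $200,000, leaving a balance of $3,150,000. Dagny then takes one-third of the balance ($1,050,000), for a total of $1,250,000. The remaining $2,100,000 passes to the descendants.
The descendants' portion ($2,100,000) is divided at the children's generation into 3 shares of $700,000. Varun takes $700,000. The 2 shares of the deceased (Rangi and Anna) are combined into a pool of $1,400,000.
That pool ($1,400,000) is divided at the grandchildren's generation equally among Ingrid, Desmond, Yusuf, Freya, and Wyatt: $280,000 each.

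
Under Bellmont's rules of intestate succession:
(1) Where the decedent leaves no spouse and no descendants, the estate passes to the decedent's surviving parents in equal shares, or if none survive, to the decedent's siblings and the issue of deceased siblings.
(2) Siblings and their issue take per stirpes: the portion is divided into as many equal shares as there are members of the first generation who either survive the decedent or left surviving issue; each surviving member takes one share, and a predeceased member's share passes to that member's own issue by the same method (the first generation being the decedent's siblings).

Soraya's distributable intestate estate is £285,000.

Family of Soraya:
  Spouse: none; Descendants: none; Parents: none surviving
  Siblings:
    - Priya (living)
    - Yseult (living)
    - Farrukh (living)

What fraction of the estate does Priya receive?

Priya receives 1/3 of the estate.

The entire £285,000 passes to the siblings and their issue.
That amount (£285,000) is divided into 3 shares of £95,000: Priya, Yseult, and Farrukh each take £95,000.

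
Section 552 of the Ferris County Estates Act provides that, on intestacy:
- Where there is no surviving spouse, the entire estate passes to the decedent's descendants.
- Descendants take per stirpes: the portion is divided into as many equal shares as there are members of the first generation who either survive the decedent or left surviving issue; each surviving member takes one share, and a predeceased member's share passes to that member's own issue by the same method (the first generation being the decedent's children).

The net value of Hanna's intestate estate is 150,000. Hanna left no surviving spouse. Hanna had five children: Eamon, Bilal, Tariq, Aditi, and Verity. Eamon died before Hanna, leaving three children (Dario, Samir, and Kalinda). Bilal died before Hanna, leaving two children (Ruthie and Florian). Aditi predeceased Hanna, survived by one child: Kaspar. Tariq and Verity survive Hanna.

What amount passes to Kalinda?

The entire 150,000 passes to the descendants.
That amount (150,000) is divided into 5 shares of 30,000: Tariq and Verity each take 30,000; Eamon's 30,000 share passes to Eamon's issue; Bilal's 30,000 share passes to Bilal's issue; Aditi's 30,000 share passes to Aditi's issue.
Eamon's share (30,000) is divided into 3 shares of 10,000: Dario, Samir, and Kalinda each take 10,000.
Bilal's share (30,000) is divided into 2 shares of 15,000: Ruthie and Florian each take 15,000.
Aditi's share (30,000) passes entirely to Kaspar.

Kalinda receives 10,000.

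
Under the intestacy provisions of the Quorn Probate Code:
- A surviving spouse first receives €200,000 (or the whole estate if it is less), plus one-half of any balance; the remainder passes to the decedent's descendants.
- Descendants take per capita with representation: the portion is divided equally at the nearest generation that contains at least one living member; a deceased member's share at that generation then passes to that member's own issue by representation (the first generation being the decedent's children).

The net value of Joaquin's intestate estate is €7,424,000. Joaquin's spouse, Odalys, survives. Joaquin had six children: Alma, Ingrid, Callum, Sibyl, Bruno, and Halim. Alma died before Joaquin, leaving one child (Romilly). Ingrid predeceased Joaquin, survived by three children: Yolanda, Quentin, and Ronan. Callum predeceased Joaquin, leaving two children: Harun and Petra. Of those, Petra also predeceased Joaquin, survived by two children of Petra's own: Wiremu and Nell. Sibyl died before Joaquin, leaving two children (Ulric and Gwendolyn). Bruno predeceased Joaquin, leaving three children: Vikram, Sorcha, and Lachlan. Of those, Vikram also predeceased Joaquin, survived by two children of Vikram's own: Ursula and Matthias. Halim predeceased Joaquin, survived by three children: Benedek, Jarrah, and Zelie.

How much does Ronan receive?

Odalys first takes €200,000, leaving a balance of €7,224,000. Odalys then takes one-half of the balance (€3,612,000), for a total of €3,812,000. The remaining €3,612,000 passes to the descendants.
No child survives, so the initial division is made at the grandchildren's generation.
The descendants' portion (€3,612,000) is divided into 14 shares of €258,000: Romilly, Yolanda, Quentin, Ronan, Harun, Ulric, Gwendolyn, Sorcha, Lachlan, Benedek, Jarrah, and Zelie each take €258,000; Petra's €258,000 share passes to Petra's issue; Vikram's €258,000 share passes to Vikram's issue.
Petra's share (€258,000) is divided into 2 shares of €129,000: Wiremu and Nell each take €129,000.
Vikram's share (€258,000) is divided into 2 shares of €129,000: Ursula and Matthias each take €129,000.

Ronan receives €258,000.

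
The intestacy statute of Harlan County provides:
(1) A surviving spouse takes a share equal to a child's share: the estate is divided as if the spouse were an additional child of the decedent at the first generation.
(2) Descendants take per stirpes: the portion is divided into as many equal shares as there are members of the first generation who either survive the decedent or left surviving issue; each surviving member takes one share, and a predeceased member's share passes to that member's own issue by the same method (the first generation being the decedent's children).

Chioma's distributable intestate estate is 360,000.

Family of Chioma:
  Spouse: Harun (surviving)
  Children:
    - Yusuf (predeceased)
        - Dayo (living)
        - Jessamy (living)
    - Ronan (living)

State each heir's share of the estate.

The spouse counts as an additional share at the children's level, so there are 3 primary shares of 120,000. Harun takes one such share (120,000).
The children's combined portion (240,000) is divided into 2 shares of 120,000: Ronan takes 120,000; Yusuf's 120,000 share passes to Yusuf's issue.
Yusuf's share (120,000) is divided into 2 shares of 60,000: Dayo and Jessamy each take 60,000.

Harun: 120,000; Dayo: 60,000; Jessamy: 60,000; Ronan: 120,000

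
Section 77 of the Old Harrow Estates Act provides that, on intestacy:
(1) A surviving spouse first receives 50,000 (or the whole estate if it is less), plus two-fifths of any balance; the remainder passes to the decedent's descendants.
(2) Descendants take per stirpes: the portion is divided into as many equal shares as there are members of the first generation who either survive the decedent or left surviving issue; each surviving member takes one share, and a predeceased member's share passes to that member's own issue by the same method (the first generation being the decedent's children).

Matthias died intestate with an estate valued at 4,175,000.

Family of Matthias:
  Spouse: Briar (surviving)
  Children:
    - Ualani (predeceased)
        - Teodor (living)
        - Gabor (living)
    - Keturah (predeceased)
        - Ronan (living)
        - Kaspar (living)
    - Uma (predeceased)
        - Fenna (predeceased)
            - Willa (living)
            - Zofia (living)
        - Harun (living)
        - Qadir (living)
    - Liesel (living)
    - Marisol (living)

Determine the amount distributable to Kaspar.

Briar first takes 50,000, leaving a balance of 4,125,000. Briar then takes two-fifths of the balance (1,650,000), for a total of 1,700,000. The remaining 2,475,000 passes to the descendants.
The descendants' portion (2,475,000) is divided into 5 shares of 495,000: Liesel and Marisol each take 495,000; Ualani's 495,000 share passes to Ualani's issue; Keturah's 495,000 share passes to Keturah's issue; Uma's 495,000 share passes to Uma's issue.
Ualani's share (495,000) is divided into 2 shares of 247,500: Teodor and Gabor each take 247,500.
Keturah's share (495,000) is divided into 2 shares of 247,500: Ronan and Kaspar each take 247,500.
Uma's share (495,000) is divided into 3 shares of 165,000: Harun and Qadir each take 165,000; Fenna's 165,000 share passes to Fenna's issue.
Fenna's share (165,000) is divided into 2 shares of 82,500: Willa and Zofia each take 82,500.

Kaspar receives 247,500.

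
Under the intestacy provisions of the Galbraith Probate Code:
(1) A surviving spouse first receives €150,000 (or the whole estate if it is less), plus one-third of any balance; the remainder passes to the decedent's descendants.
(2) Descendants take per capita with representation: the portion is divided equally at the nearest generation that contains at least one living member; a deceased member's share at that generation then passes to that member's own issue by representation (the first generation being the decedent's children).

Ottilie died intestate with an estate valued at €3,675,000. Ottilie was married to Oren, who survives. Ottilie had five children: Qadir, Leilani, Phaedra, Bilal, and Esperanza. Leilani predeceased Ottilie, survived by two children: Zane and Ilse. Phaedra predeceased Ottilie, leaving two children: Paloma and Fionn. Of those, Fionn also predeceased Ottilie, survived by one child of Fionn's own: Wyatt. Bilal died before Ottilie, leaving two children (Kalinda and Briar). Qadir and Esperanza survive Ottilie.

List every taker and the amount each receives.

Oren: €1,325,000; Qadir: €470,000; Zane: €235,000; Ilse: €235,000; Paloma: €235,000; Wyatt: €235,000; Kalinda: €235,000; Briar: €235,000; Esperanza: €470,000

Oren first takes €150,000, leaving a balance of €3,525,000. Oren then takes one-third of the balance (€1,175,000), for a total of €1,325,000. The remaining €2,350,000 passes to the descendants.
The descendants' portion (€2,350,000) is divided into 5 shares of €470,000: Qadir and Esperanza each take €470,000; Leilani's €470,000 share passes to Leilani's issue; Phaedra's €470,000 share passes to Phaedra's issue; Bilal's €470,000 share passes to Bilal's issue.
Leilani's share (€470,000) is divided into 2 shares of €235,000: Zane and Ilse each take €235,000.
Phaedra's share (€470,000) is divided into 2 shares of €235,000: Paloma takes €235,000; Fionn's €235,000 share passes to Fionn's issue.
Fionn's share (€235,000) passes entirely to Wyatt.
Bilal's share (€470,000) is divided into 2 shares of €235,000: Kalinda and Briar each take €235,000.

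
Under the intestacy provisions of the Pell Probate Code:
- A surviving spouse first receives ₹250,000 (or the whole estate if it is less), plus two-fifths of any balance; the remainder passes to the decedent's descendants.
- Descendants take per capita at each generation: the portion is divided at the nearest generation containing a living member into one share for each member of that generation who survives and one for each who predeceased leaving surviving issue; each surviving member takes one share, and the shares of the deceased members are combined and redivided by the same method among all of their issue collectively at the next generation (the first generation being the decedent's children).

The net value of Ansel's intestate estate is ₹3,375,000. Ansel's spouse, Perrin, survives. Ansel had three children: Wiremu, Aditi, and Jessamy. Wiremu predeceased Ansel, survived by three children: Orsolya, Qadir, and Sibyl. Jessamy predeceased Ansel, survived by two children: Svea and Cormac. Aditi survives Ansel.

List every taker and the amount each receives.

Perrin first takes ₹250,000, leaving a balance of ₹3,125,000. Perrin then takes two-fifths of the balance (₹1,250,000), for a total of ₹1,500,000. The remaining ₹1,875,000 passes to the descendants.
The descendants' portion (₹1,875,000) is divided at the children's generation into 3 shares of ₹625,000. Aditi takes ₹625,000. The 2 shares of the deceased (Wiremu and Jessamy) are combined into a pool of ₹1,250,000.
That pool (₹1,250,000) is divided at the grandchildren's generation equally among Orsolya, Qadir, Sibyl, Svea, and Cormac: ₹250,000 each.

Perrin: ₹1,500,000; Orsolya: ₹250,000; Qadir: ₹250,000; Sibyl: ₹250,000; Aditi: ₹625,000; Svea: ₹250,000; Cormac: ₹250,000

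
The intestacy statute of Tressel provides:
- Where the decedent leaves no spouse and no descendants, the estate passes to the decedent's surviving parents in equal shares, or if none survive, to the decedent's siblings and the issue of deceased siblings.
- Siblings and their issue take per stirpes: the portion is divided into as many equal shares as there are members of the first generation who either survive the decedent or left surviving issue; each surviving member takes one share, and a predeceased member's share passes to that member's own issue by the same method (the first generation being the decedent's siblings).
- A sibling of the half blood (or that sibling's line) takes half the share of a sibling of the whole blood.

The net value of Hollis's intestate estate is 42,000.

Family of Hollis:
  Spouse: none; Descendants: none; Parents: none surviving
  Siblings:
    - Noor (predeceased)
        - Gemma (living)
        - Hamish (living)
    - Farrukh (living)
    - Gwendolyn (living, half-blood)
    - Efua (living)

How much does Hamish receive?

The entire 42,000 passes to the siblings and their issue.
Counting each half-blood sibling's line as half a unit, there are 7/2 units in 42,000, so one unit is 12,000. Whole-blood lines (Noor, Farrukh, and Efua) take 12,000 each; half-blood lines (Gwendolyn) take 6,000 each.
Noor's share (12,000) is divided into 2 shares of 6,000: Gemma and Hamish each take 6,000.

Hamish receives 6,000.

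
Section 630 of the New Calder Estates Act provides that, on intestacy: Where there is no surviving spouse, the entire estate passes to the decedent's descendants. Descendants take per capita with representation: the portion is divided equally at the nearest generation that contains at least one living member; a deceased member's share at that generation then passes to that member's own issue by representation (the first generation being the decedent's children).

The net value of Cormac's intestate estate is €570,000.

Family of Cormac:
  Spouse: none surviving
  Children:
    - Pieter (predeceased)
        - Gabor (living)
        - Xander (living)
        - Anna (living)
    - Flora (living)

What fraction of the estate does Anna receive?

Anna receives 1/6 of the estate.

The entire €570,000 passes to the descendants.
That amount (€570,000) is divided into 2 shares of €285,000: Flora takes €285,000; Pieter's €285,000 share passes to Pieter's issue.
Pieter's share (€285,000) is divided into 3 shares of €95,000: Gabor, Xander, and Anna each take €95,000.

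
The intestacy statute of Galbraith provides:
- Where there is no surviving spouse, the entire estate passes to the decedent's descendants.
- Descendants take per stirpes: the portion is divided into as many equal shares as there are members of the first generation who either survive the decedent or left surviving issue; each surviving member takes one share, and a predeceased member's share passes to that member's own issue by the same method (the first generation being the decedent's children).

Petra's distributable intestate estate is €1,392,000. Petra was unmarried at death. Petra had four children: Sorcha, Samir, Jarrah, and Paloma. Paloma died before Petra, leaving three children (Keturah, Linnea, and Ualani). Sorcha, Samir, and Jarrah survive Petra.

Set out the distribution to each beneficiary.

Sorcha: €348,000; Samir: €348,000; Jarrah: €348,000; Keturah: €116,000; Linnea: €116,000; Ualani: €116,000

The entire €1,392,000 passes to the descendants.
That amount (€1,392,000) is divided into 4 shares of €348,000: Sorcha, Samir, and Jarrah each take €348,000; Paloma's €348,000 share passes to Paloma's issue.
Paloma's share (€348,000) is divided into 3 shares of €116,000: Keturah, Linnea, and Ualani each take €116,000.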